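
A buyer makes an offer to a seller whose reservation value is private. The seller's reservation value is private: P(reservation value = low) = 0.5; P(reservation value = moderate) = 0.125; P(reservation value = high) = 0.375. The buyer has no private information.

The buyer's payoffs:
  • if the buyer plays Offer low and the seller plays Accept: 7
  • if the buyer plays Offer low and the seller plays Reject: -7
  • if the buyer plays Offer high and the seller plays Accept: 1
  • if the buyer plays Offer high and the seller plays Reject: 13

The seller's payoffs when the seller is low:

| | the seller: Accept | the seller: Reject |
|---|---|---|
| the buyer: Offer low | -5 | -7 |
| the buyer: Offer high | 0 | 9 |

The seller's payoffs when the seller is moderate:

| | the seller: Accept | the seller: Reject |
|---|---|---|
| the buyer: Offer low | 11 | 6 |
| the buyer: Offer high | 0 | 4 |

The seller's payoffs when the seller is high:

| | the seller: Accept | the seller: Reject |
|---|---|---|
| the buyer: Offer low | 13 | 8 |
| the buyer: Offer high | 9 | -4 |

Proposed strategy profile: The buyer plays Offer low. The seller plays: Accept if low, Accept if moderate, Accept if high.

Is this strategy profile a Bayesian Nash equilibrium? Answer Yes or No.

The buyer plays Offer low: E[Offer low] = 0.5·(7) + 0.125·(7) + 0.375·(7) = 7; E[Offer high] = 1. Best-responding. ✓
The seller (reservation value low), facing Offer low: Accept gives -5, Reject gives -7. Proposed Accept is best. ✓
The seller (reservation value moderate), facing Offer low: Accept gives 11, Reject gives 6. Proposed Accept is best. ✓
The seller (reservation value high), facing Offer low: Accept gives 13, Reject gives 8. Proposed Accept is best. ✓

Yes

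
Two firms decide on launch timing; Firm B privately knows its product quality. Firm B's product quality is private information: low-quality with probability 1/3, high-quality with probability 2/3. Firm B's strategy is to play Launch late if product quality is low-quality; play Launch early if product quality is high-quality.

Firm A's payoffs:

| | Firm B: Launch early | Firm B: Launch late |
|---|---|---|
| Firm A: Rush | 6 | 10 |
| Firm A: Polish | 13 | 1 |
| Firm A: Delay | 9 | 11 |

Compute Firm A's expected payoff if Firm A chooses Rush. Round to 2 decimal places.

E[Rush] = 1/3·10 + 2/3·6 = 10/3 + 4 = 22/3

7.33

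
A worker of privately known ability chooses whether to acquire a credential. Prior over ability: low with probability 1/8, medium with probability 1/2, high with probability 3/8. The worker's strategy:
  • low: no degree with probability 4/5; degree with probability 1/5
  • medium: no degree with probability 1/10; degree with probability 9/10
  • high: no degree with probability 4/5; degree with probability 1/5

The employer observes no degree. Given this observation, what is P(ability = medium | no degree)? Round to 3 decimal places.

Apply Bayes' rule using the sender's strategy as the likelihood.
P(no degree) = (1/8)·(4/5) + (1/2)·(1/10) + (3/8)·(4/5) = 9/20
P(medium | no degree) = ((1/2)·(1/10)) / (9/20) = (1/20) / (9/20) = 1/9

0.111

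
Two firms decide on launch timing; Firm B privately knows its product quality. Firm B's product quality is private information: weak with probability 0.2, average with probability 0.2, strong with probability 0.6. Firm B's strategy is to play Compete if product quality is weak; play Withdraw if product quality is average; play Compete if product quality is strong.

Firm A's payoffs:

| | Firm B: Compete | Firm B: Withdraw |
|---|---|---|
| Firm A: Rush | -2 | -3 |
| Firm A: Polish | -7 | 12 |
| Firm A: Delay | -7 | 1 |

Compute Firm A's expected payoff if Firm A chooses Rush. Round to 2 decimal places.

E[Rush] = 0.2·(-2) + 0.2·(-3) + 0.6·(-2) = (-0.4) + (-0.6) + (-1.2) = -2.2

-2.20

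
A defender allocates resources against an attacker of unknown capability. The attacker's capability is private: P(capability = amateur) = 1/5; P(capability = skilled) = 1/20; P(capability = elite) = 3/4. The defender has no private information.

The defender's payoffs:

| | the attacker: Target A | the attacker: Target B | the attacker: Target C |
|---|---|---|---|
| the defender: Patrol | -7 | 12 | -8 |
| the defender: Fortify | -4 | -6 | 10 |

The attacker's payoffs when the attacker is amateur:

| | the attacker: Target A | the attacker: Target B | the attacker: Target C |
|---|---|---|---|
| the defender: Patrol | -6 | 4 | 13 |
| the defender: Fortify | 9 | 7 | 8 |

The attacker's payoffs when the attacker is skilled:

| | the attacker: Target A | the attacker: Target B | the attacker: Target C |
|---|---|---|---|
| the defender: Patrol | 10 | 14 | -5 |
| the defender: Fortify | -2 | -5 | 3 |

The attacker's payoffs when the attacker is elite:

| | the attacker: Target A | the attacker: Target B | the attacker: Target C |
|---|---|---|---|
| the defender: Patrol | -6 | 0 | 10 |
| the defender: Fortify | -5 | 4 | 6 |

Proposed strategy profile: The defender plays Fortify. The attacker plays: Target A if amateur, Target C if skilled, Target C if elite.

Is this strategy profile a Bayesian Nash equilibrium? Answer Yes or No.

The defender plays Fortify: E[Fortify] = 1/5·(-4) + 1/20·(10) + 3/4·(10) = 36/5; E[Patrol] = -39/5. Best-responding. ✓
The attacker (capability amateur), facing Fortify: Target A gives 9, Target B gives 7, Target C gives 8. Proposed Target A is best. ✓
The attacker (capability skilled), facing Fortify: Target A gives -2, Target B gives -5, Target C gives 3. Proposed Target C is best. ✓
The attacker (capability elite), facing Fortify: Target A gives -5, Target B gives 4, Target C gives 6. Proposed Target C is best. ✓

Yes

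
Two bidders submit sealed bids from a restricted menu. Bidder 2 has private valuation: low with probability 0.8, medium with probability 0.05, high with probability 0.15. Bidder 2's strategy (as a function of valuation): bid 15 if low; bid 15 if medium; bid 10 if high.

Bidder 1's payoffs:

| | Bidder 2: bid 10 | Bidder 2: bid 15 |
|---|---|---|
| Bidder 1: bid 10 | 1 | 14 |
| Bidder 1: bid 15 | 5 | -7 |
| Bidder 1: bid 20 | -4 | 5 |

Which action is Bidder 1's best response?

bid 10

E[bid 10] = 0.8·(14) + 0.05·(14) + 0.15·(1) = 12.05
E[bid 15] = 0.8·(-7) + 0.05·(-7) + 0.15·(5) = -5.2
E[bid 20] = 0.8·(5) + 0.05·(5) + 0.15·(-4) = 3.65
Best response: bid 10 (12.05 is the largest).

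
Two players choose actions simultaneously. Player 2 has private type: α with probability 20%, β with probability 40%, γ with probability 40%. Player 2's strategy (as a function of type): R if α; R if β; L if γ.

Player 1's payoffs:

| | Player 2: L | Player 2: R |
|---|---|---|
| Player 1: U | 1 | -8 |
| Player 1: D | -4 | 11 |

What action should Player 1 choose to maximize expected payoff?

E[U] = 0.2·(-8) + 0.4·(-8) + 0.4·(1) = -4.4
E[D] = 0.2·(11) + 0.4·(11) + 0.4·(-4) = 5
Best response: D (5 is the largest).

D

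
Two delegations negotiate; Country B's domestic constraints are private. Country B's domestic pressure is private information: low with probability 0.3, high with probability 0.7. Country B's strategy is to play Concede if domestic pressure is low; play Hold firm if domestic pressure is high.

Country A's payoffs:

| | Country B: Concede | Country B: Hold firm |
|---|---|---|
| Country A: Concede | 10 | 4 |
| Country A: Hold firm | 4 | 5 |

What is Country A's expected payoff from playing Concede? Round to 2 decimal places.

5.80

E[Concede] = 0.3·10 + 0.7·4 = 3 + 2.8 = 5.8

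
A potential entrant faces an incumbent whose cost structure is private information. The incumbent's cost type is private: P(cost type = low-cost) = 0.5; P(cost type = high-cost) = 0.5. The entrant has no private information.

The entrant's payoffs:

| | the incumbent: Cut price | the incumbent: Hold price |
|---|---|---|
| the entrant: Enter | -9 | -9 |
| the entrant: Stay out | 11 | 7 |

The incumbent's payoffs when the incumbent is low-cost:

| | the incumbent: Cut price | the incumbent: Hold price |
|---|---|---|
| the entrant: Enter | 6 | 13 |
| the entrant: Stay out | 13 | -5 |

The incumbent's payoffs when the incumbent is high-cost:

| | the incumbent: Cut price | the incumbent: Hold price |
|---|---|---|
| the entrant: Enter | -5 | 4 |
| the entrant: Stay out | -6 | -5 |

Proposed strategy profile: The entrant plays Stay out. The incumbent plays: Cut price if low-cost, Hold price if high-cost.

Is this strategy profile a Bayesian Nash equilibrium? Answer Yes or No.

Yes

A profile is a BNE iff every type of every player is best-responding given beliefs about the other side.
The entrant plays Stay out: E[Stay out] = 0.5·(11) + 0.5·(7) = 9; E[Enter] = -9. Best-responding. ✓
The incumbent (cost type low-cost), facing Stay out: Cut price gives 13, Hold price gives -5. Proposed Cut price is best. ✓
The incumbent (cost type high-cost), facing Stay out: Cut price gives -6, Hold price gives -5. Proposed Hold price is best. ✓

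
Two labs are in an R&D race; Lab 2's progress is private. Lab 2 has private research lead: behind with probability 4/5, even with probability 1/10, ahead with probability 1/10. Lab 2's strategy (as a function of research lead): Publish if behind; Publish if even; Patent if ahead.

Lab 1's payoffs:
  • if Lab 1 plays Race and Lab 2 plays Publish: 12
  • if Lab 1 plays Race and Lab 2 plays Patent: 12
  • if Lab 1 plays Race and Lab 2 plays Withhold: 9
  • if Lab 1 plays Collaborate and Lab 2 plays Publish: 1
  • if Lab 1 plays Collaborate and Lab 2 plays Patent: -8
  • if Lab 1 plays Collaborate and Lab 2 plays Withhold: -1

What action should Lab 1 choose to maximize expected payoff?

E[Race] = 4/5·(12) + 1/10·(12) + 1/10·(12) = 12
E[Collaborate] = 4/5·(1) + 1/10·(1) + 1/10·(-8) = 1/10
Best response: Race (12 is the largest).

Race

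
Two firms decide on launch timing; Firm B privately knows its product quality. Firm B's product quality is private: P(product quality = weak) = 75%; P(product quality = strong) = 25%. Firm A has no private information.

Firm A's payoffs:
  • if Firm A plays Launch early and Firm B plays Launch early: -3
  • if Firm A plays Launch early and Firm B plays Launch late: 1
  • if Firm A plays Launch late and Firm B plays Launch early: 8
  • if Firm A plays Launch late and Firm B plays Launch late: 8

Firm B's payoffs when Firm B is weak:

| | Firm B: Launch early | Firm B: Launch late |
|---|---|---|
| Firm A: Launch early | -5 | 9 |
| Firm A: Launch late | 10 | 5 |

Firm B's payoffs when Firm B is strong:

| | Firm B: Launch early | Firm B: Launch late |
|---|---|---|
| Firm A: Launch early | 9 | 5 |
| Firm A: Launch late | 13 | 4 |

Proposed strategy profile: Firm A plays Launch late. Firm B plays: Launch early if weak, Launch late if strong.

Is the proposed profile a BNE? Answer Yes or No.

No

Firm A plays Launch late: E[Launch late] = 0.75·(8) + 0.25·(8) = 8; E[Launch early] = -2. Best-responding. ✓
Firm B (product quality weak), facing Launch late: Launch early gives 10, Launch late gives 5. Proposed Launch early is best. ✓
Firm B (product quality strong), facing Launch late: Launch early gives 13, Launch late gives 4. Proposed Launch late is not best — profitable deviation exists. ✗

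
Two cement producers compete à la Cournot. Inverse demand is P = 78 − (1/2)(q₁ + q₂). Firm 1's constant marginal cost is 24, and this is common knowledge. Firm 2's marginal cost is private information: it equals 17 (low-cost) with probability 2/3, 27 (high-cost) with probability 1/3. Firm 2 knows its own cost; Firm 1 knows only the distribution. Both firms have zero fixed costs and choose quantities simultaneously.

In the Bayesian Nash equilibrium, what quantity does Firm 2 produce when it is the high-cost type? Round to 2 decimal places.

34.22

Each type of Firm 2 best-responds to q₁; Firm 1 best-responds to the expected q₂ over Firm 2's types.
Firm 2 with cost c maximizes (78 − (1/2)(q₁+q₂) − c)·q₂, giving q₂(c) = (78 − c − (1/2)q₁).
E[c₂] = 2/3·17 + 1/3·27 = 20.3333
Firm 1's FOC against E[q₂] yields q₁ = (78 − 2·24 + E[c₂])/(3/2) = (78 − 48 + 20.3333)/(3/2) = 33.5556.
q₂(high-cost) = (78 − 27 − (1/2)·33.5556) = 34.2222.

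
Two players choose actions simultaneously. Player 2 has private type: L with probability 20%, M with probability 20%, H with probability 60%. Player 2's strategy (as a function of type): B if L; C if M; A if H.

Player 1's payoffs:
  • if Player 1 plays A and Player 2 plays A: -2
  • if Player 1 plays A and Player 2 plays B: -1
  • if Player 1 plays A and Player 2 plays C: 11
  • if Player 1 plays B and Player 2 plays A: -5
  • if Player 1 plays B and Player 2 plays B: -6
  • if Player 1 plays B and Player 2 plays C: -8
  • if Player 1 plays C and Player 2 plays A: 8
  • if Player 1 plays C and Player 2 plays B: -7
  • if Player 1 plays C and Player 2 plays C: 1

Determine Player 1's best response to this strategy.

E[A] = 0.2·(-1) + 0.2·(11) + 0.6·(-2) = 0.8
E[B] = 0.2·(-6) + 0.2·(-8) + 0.6·(-5) = -5.8
E[C] = 0.2·(-7) + 0.2·(1) + 0.6·(8) = 3.6
Best response: C (3.6 is the largest).

C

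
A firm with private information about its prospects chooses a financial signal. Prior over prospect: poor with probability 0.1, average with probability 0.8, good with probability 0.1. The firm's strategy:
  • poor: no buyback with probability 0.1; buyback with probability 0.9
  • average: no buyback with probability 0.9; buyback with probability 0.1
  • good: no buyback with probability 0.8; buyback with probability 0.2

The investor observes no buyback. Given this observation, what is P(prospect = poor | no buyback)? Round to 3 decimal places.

P(no buyback) = 0.1·0.1 + 0.8·0.9 + 0.1·0.8 = 0.81
P(poor | no buyback) = (0.1·0.1) / 0.81 = 0.01 / 0.81 = 0.0123457

0.012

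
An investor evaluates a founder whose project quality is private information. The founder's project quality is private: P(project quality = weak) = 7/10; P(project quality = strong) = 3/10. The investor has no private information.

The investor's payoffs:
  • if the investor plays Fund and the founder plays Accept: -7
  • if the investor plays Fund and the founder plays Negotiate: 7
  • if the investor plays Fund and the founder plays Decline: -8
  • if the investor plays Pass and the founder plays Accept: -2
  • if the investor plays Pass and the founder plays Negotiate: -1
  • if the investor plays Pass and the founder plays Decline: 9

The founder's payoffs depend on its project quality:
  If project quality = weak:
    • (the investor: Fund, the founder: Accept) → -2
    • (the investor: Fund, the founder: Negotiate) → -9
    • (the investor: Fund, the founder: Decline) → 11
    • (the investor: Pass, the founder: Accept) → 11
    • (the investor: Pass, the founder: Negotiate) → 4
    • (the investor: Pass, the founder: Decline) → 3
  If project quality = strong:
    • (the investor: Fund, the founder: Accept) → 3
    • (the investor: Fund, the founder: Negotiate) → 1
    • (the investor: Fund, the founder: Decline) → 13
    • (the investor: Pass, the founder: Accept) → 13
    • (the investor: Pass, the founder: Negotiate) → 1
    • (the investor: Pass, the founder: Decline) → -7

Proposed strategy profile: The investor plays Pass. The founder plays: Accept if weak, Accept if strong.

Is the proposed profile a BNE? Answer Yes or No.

The investor plays Pass: E[Pass] = 7/10·(-2) + 3/10·(-2) = -2; E[Fund] = -7. Best-responding. ✓
The founder (project quality weak), facing Pass: Accept gives 11, Negotiate gives 4, Decline gives 3. Proposed Accept is best. ✓
The founder (project quality strong), facing Pass: Accept gives 13, Negotiate gives 1, Decline gives -7. Proposed Accept is best. ✓

Yes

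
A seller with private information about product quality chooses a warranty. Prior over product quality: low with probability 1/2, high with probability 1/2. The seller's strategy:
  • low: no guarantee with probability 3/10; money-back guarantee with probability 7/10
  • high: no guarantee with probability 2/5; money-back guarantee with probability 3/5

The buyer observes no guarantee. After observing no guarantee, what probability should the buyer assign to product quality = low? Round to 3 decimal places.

0.429

P(no guarantee) = (1/2)·(3/10) + (1/2)·(2/5) = 7/20
P(low | no guarantee) = ((1/2)·(3/10)) / (7/20) = (3/20) / (7/20) = 3/7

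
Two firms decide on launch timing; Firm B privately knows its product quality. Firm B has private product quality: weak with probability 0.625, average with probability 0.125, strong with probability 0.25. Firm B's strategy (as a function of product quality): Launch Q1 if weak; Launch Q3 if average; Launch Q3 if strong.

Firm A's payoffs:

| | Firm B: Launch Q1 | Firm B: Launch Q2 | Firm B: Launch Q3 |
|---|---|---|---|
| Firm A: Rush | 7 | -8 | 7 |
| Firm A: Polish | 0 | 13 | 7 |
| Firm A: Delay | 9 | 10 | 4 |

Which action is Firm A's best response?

E[Rush] = 0.625·(7) + 0.125·(7) + 0.25·(7) = 7
E[Polish] = 0.625·(0) + 0.125·(7) + 0.25·(7) = 2.625
E[Delay] = 0.625·(9) + 0.125·(4) + 0.25·(4) = 7.125
Best response: Delay (7.125 is the largest).

Delay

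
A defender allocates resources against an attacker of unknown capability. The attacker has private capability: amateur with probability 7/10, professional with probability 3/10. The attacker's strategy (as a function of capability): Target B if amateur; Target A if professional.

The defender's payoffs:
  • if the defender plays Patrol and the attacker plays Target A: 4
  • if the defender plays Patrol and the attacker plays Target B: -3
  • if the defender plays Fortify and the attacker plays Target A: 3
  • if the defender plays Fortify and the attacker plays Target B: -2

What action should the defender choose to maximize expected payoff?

E[Patrol] = 7/10·(-3) + 3/10·(4) = -9/10
E[Fortify] = 7/10·(-2) + 3/10·(3) = -1/2
Best response: Fortify (-1/2 is the largest).

Fortify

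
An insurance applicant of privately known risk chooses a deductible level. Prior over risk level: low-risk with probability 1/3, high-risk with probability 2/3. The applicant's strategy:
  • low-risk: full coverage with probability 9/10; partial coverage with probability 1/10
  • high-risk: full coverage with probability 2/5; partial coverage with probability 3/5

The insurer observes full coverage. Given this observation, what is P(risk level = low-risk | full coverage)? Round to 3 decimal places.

P(full coverage) = (1/3)·(9/10) + (2/3)·(2/5) = 17/30
P(low-risk | full coverage) = ((1/3)·(9/10)) / (17/30) = (3/10) / (17/30) = 9/17

0.529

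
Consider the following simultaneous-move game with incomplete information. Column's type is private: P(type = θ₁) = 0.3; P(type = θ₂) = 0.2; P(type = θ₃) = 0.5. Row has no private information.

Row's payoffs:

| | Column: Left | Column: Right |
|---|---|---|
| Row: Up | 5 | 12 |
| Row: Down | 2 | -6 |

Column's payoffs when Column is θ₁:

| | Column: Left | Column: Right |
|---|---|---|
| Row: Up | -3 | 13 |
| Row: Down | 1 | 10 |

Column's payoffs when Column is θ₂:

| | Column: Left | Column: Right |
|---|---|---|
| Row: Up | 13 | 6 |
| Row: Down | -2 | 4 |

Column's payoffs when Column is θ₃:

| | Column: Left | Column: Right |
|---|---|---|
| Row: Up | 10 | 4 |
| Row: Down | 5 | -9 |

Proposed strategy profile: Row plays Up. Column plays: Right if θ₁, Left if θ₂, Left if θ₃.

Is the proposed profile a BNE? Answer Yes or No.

Yes

Row plays Up: E[Up] = 0.3·(12) + 0.2·(5) + 0.5·(5) = 7.1; E[Down] = -0.4. Best-responding. ✓
Column (type θ₁), facing Up: Left gives -3, Right gives 13. Proposed Right is best. ✓
Column (type θ₂), facing Up: Left gives 13, Right gives 6. Proposed Left is best. ✓
Column (type θ₃), facing Up: Left gives 10, Right gives 4. Proposed Left is best. ✓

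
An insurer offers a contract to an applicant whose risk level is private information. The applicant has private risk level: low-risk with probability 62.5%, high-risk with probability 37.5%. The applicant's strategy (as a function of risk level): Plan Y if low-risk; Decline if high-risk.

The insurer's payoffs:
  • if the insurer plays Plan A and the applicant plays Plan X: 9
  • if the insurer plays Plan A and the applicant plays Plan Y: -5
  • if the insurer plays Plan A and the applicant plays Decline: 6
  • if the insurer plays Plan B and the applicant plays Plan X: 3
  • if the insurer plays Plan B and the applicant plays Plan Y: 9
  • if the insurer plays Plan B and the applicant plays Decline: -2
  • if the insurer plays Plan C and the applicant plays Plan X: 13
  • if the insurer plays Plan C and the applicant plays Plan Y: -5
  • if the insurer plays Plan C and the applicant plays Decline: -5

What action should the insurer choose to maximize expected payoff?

E[Plan A] = 0.625·(-5) + 0.375·(6) = -0.875
E[Plan B] = 0.625·(9) + 0.375·(-2) = 4.875
E[Plan C] = 0.625·(-5) + 0.375·(-5) = -5
Best response: Plan B (4.875 is the largest).

Plan B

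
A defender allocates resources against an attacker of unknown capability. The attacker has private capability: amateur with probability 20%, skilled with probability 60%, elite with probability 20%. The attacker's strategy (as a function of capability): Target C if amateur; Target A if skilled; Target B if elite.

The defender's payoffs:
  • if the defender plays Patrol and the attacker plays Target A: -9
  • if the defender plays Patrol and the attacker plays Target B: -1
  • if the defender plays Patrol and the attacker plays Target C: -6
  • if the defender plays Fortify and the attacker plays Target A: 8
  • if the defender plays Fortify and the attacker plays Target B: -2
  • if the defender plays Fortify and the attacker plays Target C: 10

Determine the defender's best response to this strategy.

Fortify

E[Patrol] = 0.2·(-6) + 0.6·(-9) + 0.2·(-1) = -6.8
E[Fortify] = 0.2·(10) + 0.6·(8) + 0.2·(-2) = 6.4
Best response: Fortify (6.4 is the largest).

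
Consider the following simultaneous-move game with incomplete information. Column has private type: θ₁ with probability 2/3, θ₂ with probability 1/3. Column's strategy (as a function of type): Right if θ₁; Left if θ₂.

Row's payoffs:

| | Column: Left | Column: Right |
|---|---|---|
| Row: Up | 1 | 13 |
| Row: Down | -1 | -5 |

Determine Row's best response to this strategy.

E[Up] = 2/3·(13) + 1/3·(1) = 9
E[Down] = 2/3·(-5) + 1/3·(-1) = -11/3
Best response: Up (9 is the largest).

Up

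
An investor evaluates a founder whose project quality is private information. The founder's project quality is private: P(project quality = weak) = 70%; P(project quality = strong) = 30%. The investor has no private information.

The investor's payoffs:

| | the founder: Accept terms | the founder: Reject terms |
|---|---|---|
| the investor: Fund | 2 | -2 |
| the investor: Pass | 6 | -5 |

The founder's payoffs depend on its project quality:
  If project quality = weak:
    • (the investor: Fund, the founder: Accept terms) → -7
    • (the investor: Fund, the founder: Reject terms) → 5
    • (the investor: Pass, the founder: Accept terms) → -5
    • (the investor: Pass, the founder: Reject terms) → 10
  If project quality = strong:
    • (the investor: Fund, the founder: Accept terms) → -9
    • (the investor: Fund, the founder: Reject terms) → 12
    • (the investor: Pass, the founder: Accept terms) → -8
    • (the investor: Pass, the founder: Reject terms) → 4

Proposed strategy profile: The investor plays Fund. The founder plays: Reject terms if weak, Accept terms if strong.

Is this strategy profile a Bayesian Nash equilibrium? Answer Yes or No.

No

The investor plays Fund: E[Fund] = 0.7·(-2) + 0.3·(2) = -0.8; E[Pass] = -1.7. Best-responding. ✓
The founder (project quality weak), facing Fund: Accept terms gives -7, Reject terms gives 5. Proposed Reject terms is best. ✓
The founder (project quality strong), facing Fund: Accept terms gives -9, Reject terms gives 12. Proposed Accept terms is not best — profitable deviation exists. ✗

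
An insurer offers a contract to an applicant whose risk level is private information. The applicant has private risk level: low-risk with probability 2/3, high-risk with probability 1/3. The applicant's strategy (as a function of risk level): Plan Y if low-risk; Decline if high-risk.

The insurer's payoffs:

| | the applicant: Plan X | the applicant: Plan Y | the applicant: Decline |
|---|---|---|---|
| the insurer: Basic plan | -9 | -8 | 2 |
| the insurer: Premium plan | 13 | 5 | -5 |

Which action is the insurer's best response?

E[Basic plan] = 2/3·(-8) + 1/3·(2) = -14/3
E[Premium plan] = 2/3·(5) + 1/3·(-5) = 5/3
Best response: Premium plan (5/3 is the largest).

Premium plan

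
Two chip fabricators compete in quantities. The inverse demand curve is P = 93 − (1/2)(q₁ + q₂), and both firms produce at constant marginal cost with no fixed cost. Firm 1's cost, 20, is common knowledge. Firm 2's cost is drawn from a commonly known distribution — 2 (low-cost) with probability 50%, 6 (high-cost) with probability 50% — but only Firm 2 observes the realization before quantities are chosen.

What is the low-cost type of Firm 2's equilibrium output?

72

Type-c best response for Firm 2: q₂(c) = (93 − c) − q₁/2.
Firm 1 maximizes expected profit; its first-order condition is 93 − q₁ − (1/2)E[q₂] − 20 = 0.
Substituting E[q₂] and solving: E[c₂] = 4, so q₁ = (93 − 2·20 + 4)/(3/2) = 38.
q₂(low-cost) = (93 − 2 − (1/2)·38) = 72.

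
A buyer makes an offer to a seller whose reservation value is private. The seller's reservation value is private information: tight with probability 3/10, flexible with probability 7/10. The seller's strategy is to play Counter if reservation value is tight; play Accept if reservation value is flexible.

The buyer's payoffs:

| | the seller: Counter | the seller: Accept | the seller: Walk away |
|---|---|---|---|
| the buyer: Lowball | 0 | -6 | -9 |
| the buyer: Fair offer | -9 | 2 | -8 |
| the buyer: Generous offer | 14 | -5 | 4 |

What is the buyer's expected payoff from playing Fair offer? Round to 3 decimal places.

-1.300

Take the expectation over the seller's reservation value, weighting each type's action by its prior probability.
E[Fair offer] = 3/10·(-9) + 7/10·2 = (-27/10) + 7/5 = -13/10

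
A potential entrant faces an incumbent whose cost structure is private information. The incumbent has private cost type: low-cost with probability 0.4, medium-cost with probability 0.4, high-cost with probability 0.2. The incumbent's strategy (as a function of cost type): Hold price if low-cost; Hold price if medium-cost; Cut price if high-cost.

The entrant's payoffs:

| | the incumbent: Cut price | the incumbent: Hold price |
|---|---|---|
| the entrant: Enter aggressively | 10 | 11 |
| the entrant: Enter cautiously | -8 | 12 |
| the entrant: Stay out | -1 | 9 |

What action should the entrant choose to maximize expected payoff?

E[Enter aggressively] = 0.4·(11) + 0.4·(11) + 0.2·(10) = 10.8
E[Enter cautiously] = 0.4·(12) + 0.4·(12) + 0.2·(-8) = 8
E[Stay out] = 0.4·(9) + 0.4·(9) + 0.2·(-1) = 7
Best response: Enter aggressively (10.8 is the largest).

Enter aggressively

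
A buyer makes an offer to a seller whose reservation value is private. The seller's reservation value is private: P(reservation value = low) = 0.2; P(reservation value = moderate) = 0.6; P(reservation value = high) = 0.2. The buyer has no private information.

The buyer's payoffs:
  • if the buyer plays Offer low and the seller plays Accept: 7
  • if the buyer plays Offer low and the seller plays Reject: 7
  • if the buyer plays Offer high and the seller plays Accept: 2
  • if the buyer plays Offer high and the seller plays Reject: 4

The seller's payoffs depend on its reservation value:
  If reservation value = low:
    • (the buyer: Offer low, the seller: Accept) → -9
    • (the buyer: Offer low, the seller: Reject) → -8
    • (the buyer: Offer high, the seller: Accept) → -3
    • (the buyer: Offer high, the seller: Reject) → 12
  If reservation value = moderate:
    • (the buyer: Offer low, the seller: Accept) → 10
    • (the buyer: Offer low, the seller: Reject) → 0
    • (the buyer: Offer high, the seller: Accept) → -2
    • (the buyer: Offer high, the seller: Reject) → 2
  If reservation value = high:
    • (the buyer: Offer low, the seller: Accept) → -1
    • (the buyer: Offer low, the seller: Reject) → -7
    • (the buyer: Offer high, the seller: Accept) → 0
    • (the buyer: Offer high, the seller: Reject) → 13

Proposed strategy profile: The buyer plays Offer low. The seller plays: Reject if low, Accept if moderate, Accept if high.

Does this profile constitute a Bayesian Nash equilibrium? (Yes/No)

Yes

The buyer plays Offer low: E[Offer low] = 0.2·(7) + 0.6·(7) + 0.2·(7) = 7; E[Offer high] = 2.4. Best-responding. ✓
The seller (reservation value low), facing Offer low: Accept gives -9, Reject gives -8. Proposed Reject is best. ✓
The seller (reservation value moderate), facing Offer low: Accept gives 10, Reject gives 0. Proposed Accept is best. ✓
The seller (reservation value high), facing Offer low: Accept gives -1, Reject gives -7. Proposed Accept is best. ✓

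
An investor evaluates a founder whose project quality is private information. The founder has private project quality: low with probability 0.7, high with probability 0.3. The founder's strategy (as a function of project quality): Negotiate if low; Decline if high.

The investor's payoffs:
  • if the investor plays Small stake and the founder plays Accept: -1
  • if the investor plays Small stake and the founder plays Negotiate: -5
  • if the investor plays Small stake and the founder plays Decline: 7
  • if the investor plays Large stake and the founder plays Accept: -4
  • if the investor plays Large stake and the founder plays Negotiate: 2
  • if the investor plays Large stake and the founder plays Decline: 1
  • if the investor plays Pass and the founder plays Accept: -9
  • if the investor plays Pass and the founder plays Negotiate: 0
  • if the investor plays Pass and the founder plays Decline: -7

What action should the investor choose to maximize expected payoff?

Large stake

E[Small stake] = 0.7·(-5) + 0.3·(7) = -1.4
E[Large stake] = 0.7·(2) + 0.3·(1) = 1.7
E[Pass] = 0.7·(0) + 0.3·(-7) = -2.1
Best response: Large stake (1.7 is the largest).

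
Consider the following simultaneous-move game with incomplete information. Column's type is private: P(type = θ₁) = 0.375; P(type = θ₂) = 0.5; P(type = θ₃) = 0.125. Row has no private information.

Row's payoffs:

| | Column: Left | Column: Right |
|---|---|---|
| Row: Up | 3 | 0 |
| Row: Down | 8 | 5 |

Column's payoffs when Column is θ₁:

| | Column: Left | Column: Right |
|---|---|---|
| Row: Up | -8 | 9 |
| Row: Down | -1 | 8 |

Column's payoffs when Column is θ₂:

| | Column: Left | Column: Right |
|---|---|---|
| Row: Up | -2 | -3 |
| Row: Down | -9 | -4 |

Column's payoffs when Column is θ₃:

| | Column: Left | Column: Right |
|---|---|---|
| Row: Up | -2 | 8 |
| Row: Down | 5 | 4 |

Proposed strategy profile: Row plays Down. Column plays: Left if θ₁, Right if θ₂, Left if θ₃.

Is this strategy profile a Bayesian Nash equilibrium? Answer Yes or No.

No

Row plays Down: E[Down] = 0.375·(8) + 0.5·(5) + 0.125·(8) = 6.5; E[Up] = 1.5. Best-responding. ✓
Column (type θ₁), facing Down: Left gives -1, Right gives 8. Proposed Left is not best — profitable deviation exists. ✗
Column (type θ₂), facing Down: Left gives -9, Right gives -4. Proposed Right is best. ✓
Column (type θ₃), facing Down: Left gives 5, Right gives 4. Proposed Left is best. ✓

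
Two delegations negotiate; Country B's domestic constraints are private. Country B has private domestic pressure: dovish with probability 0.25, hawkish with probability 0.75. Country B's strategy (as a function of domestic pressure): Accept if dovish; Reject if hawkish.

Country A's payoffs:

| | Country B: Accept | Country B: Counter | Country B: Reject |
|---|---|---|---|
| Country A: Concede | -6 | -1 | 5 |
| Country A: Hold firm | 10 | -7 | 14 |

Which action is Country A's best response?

Hold firm

E[Concede] = 0.25·(-6) + 0.75·(5) = 2.25
E[Hold firm] = 0.25·(10) + 0.75·(14) = 13
Best response: Hold firm (13 is the largest).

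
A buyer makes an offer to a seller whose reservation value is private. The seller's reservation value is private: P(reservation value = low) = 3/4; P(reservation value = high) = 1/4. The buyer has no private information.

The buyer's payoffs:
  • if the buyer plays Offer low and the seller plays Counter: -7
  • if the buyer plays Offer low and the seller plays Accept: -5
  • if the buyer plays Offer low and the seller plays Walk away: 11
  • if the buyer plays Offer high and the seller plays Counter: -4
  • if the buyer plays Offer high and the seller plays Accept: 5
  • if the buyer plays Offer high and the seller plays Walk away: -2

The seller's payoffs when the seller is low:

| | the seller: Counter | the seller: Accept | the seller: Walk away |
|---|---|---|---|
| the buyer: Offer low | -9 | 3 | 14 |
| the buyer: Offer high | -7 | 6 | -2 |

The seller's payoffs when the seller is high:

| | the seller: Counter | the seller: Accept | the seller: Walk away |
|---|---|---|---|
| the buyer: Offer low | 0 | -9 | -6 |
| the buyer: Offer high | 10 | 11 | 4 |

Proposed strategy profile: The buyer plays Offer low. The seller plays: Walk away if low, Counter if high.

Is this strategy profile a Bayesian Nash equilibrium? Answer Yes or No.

Yes

The buyer plays Offer low: E[Offer low] = 3/4·(11) + 1/4·(-7) = 13/2; E[Offer high] = -5/2. Best-responding. ✓
The seller (reservation value low), facing Offer low: Counter gives -9, Accept gives 3, Walk away gives 14. Proposed Walk away is best. ✓
The seller (reservation value high), facing Offer low: Counter gives 0, Accept gives -9, Walk away gives -6. Proposed Counter is best. ✓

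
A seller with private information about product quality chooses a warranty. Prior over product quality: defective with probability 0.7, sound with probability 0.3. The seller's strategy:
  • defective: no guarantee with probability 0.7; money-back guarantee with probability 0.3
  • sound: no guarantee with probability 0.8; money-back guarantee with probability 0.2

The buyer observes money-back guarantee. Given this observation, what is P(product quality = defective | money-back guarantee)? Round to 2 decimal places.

0.78

P(money-back guarantee) = 0.7·0.3 + 0.3·0.2 = 0.27
P(defective | money-back guarantee) = (0.7·0.3) / 0.27 = 0.21 / 0.27 = 0.777778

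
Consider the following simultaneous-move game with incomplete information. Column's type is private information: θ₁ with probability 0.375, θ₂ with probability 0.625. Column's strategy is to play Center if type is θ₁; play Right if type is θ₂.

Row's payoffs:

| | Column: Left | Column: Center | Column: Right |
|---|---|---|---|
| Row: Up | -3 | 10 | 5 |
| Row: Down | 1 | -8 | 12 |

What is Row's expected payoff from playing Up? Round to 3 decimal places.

6.875

E[Up] = 0.375·10 + 0.625·5 = 3.75 + 3.125 = 6.875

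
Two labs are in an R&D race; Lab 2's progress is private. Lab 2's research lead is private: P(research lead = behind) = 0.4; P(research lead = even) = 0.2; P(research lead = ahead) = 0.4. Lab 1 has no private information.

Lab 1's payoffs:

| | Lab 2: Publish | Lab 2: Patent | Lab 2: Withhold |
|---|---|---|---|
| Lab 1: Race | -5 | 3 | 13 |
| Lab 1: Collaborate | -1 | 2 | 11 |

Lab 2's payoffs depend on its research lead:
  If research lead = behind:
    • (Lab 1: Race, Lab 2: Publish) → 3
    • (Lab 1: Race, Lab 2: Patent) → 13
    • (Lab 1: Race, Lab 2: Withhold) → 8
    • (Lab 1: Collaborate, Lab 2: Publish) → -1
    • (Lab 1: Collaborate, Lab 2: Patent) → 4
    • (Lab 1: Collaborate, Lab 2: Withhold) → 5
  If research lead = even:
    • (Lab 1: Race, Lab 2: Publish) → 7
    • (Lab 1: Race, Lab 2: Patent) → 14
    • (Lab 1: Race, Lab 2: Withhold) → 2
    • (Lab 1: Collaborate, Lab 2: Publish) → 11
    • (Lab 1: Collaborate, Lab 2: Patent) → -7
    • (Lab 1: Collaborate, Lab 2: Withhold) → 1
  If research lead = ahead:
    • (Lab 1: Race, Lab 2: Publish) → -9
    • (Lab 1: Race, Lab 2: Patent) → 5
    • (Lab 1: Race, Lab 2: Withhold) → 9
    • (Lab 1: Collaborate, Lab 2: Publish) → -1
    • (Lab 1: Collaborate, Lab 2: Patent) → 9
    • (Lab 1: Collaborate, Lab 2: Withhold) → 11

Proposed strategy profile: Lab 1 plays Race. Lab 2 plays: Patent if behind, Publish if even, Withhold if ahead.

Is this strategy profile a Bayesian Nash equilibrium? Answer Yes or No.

Lab 1 plays Race: E[Race] = 0.4·(3) + 0.2·(-5) + 0.4·(13) = 5.4; E[Collaborate] = 5. Best-responding. ✓
Lab 2 (research lead behind), facing Race: Publish gives 3, Patent gives 13, Withhold gives 8. Proposed Patent is best. ✓
Lab 2 (research lead even), facing Race: Publish gives 7, Patent gives 14, Withhold gives 2. Proposed Publish is not best — profitable deviation exists. ✗
Lab 2 (research lead ahead), facing Race: Publish gives -9, Patent gives 5, Withhold gives 9. Proposed Withhold is best. ✓

No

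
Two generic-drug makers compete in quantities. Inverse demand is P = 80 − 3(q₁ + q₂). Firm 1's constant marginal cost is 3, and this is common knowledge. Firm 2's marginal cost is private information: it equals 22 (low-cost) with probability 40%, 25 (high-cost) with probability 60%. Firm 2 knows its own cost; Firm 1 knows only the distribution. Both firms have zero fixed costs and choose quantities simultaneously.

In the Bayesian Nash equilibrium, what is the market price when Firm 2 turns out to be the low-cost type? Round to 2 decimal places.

Firm 2 with cost c maximizes (80 − 3(q₁+q₂) − c)·q₂, giving q₂(c) = (80 − c − 3q₁)/6.
E[c₂] = 0.4·22 + 0.6·25 = 23.8
Firm 1's FOC against E[q₂] yields q₁ = (80 − 2·3 + E[c₂])/9 = (80 − 6 + 23.8)/9 = 10.8667.
q₂(low-cost) = 4.23333, so P = 80 − 3·(10.8667 + 4.23333) = 34.7.

34.70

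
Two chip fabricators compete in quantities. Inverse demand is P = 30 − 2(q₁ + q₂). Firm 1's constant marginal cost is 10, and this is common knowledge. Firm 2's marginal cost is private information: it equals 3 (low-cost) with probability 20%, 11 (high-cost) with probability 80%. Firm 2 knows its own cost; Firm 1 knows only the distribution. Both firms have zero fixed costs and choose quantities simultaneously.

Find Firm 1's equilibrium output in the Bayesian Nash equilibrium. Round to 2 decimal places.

3.23

Firm 2 with cost c maximizes (30 − 2(q₁+q₂) − c)·q₂, giving q₂(c) = (30 − c − 2q₁)/4.
E[c₂] = 0.2·3 + 0.8·11 = 9.4
Firm 1's FOC against E[q₂] yields q₁ = (30 − 2·10 + E[c₂])/6 = (30 − 20 + 9.4)/6 = 3.23333.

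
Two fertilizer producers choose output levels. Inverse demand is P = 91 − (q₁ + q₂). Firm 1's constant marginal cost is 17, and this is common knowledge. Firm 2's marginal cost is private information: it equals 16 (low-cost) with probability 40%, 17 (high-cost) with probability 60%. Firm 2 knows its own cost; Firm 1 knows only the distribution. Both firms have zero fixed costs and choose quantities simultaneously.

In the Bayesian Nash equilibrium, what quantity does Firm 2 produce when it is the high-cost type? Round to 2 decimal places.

24.73

Firm 2 with cost c maximizes (91 − (q₁+q₂) − c)·q₂, giving q₂(c) = (91 − c − q₁)/2.
E[c₂] = 0.4·16 + 0.6·17 = 16.6
Firm 1's FOC against E[q₂] yields q₁ = (91 − 2·17 + E[c₂])/3 = (91 − 34 + 16.6)/3 = 24.5333.
q₂(high-cost) = (91 − 17 − 24.5333)/2 = 24.7333.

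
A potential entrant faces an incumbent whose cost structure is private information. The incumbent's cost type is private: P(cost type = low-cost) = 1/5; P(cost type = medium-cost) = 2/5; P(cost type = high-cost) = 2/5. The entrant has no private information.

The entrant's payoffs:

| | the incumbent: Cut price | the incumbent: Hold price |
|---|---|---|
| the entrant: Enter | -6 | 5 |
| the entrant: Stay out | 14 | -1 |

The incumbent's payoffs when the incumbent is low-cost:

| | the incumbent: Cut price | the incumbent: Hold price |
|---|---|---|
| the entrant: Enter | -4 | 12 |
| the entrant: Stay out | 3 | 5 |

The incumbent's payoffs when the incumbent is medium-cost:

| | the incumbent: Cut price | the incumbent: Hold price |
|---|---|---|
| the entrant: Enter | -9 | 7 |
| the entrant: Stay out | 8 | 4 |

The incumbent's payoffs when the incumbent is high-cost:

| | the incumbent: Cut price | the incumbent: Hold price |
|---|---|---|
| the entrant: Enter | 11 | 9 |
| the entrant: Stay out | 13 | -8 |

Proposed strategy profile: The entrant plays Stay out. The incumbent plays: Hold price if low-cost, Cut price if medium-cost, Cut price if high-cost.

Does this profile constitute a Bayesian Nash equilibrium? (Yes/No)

Yes

A profile is a BNE iff every type of every player is best-responding given beliefs about the other side.
The entrant plays Stay out: E[Stay out] = 1/5·(-1) + 2/5·(14) + 2/5·(14) = 11; E[Enter] = -19/5. Best-responding. ✓
The incumbent (cost type low-cost), facing Stay out: Cut price gives 3, Hold price gives 5. Proposed Hold price is best. ✓
The incumbent (cost type medium-cost), facing Stay out: Cut price gives 8, Hold price gives 4. Proposed Cut price is best. ✓
The incumbent (cost type high-cost), facing Stay out: Cut price gives 13, Hold price gives -8. Proposed Cut price is best. ✓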